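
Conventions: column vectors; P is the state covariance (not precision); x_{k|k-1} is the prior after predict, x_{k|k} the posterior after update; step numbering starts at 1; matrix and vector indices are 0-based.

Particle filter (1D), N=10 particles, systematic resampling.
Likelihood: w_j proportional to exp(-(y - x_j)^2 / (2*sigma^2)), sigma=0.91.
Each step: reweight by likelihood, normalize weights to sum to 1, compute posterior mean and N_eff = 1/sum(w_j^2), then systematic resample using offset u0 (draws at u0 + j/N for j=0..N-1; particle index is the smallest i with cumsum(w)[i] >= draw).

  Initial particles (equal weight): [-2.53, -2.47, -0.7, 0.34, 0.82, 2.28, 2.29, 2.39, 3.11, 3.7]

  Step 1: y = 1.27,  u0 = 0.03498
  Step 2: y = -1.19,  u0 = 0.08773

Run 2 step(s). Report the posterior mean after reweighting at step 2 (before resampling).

post_mean = 0.5149

step 1: w=[0.0000, 0.0001, 0.0293, 0.1811, 0.2702, 0.1649, 0.1629, 0.1432, 0.0395, 0.0086]  mean=1.5086  Neff=5.4773  idx=[3, 3, 4, 4, 4, 5, 5, 6, 7, 7]
step 2: w=[0.3239, 0.3239, 0.1161, 0.1161, 0.1161, 0.0009, 0.0009, 0.0009, 0.0006, 0.0006]  mean=0.5149  Neff=3.9958  idx=[0, 0, 0, 1, 1, 1, 2, 3, 4, 4]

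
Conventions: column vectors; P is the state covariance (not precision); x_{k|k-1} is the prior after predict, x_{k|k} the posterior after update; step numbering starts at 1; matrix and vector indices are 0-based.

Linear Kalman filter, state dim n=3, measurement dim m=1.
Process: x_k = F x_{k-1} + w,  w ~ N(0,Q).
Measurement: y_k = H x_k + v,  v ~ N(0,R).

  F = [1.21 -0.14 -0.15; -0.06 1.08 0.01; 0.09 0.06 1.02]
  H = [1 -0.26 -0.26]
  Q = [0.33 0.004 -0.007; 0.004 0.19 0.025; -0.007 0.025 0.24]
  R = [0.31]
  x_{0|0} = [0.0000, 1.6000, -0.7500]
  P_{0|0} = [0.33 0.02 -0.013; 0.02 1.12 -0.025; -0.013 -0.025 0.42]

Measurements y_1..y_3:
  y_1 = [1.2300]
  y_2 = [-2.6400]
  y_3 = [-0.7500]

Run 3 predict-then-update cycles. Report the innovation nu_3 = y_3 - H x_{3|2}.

innov = [1.4673]

step 1: x^-=[-0.1115, 1.7205, -0.6690]  P^-=[0.8414 -0.1598 -0.0556; -0.1598 1.4945 0.0752; -0.0556 0.0752 0.6784]  S=[1.4205]  K=[0.6318; -0.3998; -0.1771]  nu=[1.6149]  x^+=[0.9088, 1.0749, -0.9550]  P^+=[0.2745 0.1990 0.1033; 0.1990 1.2674 -0.0254; 0.1033 -0.0254 0.6339]
step 2: x^-=[1.0924, 1.0968, -0.8278]  P^-=[0.6649 0.0595 0.0572; 0.0595 1.6429 0.0965; 0.0572 0.0965 0.9243]  S=[1.1009]  K=[0.5765; -0.3567; -0.1892]  nu=[-3.6624]  x^+=[-1.0189, 2.4033, -0.1350]  P^+=[0.2991 0.2859 0.1772; 0.2859 1.5028 0.0222; 0.1772 0.0222 0.8849]
step 3: x^-=[-1.5491, 2.6554, -0.0852]  P^-=[0.6570 0.1299 0.1077; 0.1299 1.9073 0.1704; 0.1077 0.1704 1.2068]  S=[1.0771]  K=[0.5527; -0.3809; -0.2325]  nu=[1.4673]  x^+=[-0.7381, 2.0964, -0.4263]  P^+=[0.3280 0.3566 0.2461; 0.3566 1.7510 0.0750; 0.2461 0.0750 1.1486]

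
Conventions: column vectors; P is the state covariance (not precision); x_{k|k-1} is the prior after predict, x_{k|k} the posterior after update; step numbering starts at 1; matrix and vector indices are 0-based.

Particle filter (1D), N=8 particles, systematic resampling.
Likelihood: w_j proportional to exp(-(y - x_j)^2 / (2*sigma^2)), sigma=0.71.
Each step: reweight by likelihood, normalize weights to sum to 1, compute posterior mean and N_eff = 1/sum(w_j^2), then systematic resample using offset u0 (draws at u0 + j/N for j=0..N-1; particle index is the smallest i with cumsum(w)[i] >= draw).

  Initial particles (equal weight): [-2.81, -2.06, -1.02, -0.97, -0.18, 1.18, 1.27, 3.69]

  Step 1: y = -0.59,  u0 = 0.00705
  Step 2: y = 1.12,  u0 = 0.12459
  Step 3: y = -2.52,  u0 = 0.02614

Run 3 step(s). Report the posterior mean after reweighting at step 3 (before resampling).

post_mean = -0.7730

step 1: w=[0.0027, 0.0427, 0.3030, 0.3154, 0.3081, 0.0163, 0.0118, 0.0000]  mean=-0.7320  Neff=3.4667  idx=[1, 2, 2, 3, 3, 3, 4, 4]
step 2: w=[0.0001, 0.0245, 0.0245, 0.0302, 0.0302, 0.0302, 0.4302, 0.4302]  mean=-0.2929  Neff=2.6737  idx=[5, 6, 6, 6, 7, 7, 7, 7]
step 3: w=[0.7507, 0.0356, 0.0356, 0.0356, 0.0356, 0.0356, 0.0356, 0.0356]  mean=-0.7730  Neff=1.7471  idx=[0, 0, 0, 0, 0, 0, 1, 5]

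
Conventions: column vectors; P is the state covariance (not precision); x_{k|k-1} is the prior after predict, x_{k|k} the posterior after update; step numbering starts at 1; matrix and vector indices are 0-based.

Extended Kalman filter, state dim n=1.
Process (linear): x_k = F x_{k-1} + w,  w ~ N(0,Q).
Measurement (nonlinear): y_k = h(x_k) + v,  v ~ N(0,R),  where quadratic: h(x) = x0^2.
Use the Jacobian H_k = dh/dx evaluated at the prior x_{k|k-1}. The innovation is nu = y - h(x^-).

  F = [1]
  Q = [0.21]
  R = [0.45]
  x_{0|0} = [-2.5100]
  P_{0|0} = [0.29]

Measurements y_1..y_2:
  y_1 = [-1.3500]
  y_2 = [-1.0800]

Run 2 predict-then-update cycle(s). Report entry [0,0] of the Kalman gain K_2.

K[0,0] = -0.3300

step 1: x^-=[-2.5100]  P^-=[0.5000]  H_jac=[-5.0200]  S=[13.0502]  K=[-0.1923]  nu=[-7.6501]  x^+=[-1.0386]  P^+=[0.0172]
step 2: x^-=[-1.0386]  P^-=[0.2272]  H_jac=[-2.0772]  S=[1.4305]  K=[-0.3300]  nu=[-2.1587]  x^+=[-0.3263]  P^+=[0.0715]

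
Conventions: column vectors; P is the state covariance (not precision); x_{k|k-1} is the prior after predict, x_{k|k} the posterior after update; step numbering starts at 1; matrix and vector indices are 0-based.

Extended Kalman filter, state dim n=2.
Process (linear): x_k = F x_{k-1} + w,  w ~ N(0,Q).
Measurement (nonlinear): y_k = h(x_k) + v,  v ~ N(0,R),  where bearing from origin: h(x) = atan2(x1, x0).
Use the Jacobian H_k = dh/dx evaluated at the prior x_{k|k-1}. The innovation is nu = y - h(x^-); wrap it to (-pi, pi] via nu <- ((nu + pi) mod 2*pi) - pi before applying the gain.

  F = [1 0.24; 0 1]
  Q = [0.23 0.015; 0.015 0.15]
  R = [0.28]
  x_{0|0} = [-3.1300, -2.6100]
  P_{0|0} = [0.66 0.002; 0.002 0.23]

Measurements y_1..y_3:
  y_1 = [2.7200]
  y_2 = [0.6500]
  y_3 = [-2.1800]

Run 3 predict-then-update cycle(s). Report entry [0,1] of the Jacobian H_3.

step 1: x^-=[-3.7564, -2.6100]  P^-=[0.9042 0.0722; 0.0722 0.3800]  H_jac=[0.1247 -0.1795]  S=[0.3031]  K=[0.3294; -0.1954]  nu=[-1.0288]  x^+=[-4.0953, -2.4090]  P^+=[0.8713 0.0917; 0.0917 0.3684]
step 2: x^-=[-4.6734, -2.4090]  P^-=[1.1666 0.1951; 0.1951 0.5184]  H_jac=[0.0871 -0.1691]  S=[0.2979]  K=[0.2305; -0.2371]  nu=[-2.9675]  x^+=[-5.3574, -1.7054]  P^+=[1.1507 0.2114; 0.2114 0.5017]
step 3: x^-=[-5.7667, -1.7054]  P^-=[1.5111 0.3468; 0.3468 0.6517]  H_jac=[0.0472 -0.1595]  S=[0.2947]  K=[0.0541; -0.2971]  nu=[0.6741]  x^+=[-5.7302, -1.9056]  P^+=[1.5102 0.3516; 0.3516 0.6257]

H_jac[0,1] = -0.1595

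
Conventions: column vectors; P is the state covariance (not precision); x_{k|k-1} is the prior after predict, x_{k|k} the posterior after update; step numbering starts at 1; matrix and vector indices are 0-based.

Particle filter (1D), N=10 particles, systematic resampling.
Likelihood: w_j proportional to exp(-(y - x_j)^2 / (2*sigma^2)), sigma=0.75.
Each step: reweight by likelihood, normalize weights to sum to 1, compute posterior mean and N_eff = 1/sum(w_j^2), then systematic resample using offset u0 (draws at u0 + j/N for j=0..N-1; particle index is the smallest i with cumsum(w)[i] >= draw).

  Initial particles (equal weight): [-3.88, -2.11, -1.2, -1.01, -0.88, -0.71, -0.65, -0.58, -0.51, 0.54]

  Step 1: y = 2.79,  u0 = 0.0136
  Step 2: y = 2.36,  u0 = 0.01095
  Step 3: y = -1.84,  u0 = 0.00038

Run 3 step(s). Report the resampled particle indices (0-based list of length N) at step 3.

resampled_idx = [0, 1, 2, 3, 4, 5, 6, 7, 8, 9]

step 1: w=[0.0000, 0.0000, 0.0001, 0.0002, 0.0006, 0.0017, 0.0024, 0.0037, 0.0055, 0.9859]  mean=0.5239  Neff=1.0288  idx=[8, 9, 9, 9, 9, 9, 9, 9, 9, 9]
step 2: w=[0.0014, 0.1110, 0.1110, 0.1110, 0.1110, 0.1110, 0.1110, 0.1110, 0.1110, 0.1110]  mean=0.5385  Neff=9.0250  idx=[1, 1, 2, 3, 4, 5, 6, 7, 8, 9]
step 3: w=[0.1000, 0.1000, 0.1000, 0.1000, 0.1000, 0.1000, 0.1000, 0.1000, 0.1000, 0.1000]  mean=0.5400  Neff=10.0000  idx=[0, 1, 2, 3, 4, 5, 6, 7, 8, 9]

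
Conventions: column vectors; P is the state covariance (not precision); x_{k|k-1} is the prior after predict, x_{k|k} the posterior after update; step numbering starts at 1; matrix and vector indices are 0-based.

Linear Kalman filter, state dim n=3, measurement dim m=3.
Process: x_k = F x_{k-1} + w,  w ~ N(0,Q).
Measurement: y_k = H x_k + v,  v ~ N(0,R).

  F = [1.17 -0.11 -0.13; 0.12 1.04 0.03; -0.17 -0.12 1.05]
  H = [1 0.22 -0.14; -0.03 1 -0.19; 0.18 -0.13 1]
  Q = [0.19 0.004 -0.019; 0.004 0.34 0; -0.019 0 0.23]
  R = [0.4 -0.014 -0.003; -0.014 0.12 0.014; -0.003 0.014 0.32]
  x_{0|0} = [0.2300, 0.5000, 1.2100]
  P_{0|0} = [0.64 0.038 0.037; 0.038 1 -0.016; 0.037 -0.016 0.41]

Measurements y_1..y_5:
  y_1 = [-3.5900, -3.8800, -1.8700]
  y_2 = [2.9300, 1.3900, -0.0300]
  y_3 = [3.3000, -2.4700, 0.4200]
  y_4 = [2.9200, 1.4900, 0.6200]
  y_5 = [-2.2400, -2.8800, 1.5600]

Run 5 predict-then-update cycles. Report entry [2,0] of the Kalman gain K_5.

K[2,0] = -0.1388

step 1: x^-=[0.0568, 0.5839, 1.1714]  P^-=[1.0636 0.0265 -0.1458; 0.0265 1.4399 -0.1451; -0.1458 -0.1451 0.7073]  S=[1.6086 0.3695 -0.1309; 0.3695 1.6383 -0.4478; -0.1309 -0.4478 1.0701]  K=[0.7127 -0.1271 0.0734; 0.0230 0.9114 0.0781; -0.1279 0.0400 0.6552]  nu=[-3.6113, -4.2396, -2.9757]  x^+=[-2.1967, -3.5958, -0.4857]  P^+=[0.2866 -0.0222 -0.0349; -0.0222 0.1204 0.0573; -0.0349 0.0573 0.2243]
step 2: x^-=[-2.1114, -4.0178, 0.2950]  P^-=[0.6056 -0.0058 -0.1517; -0.0058 0.4723 0.0486; -0.1517 0.0486 0.4844]  S=[1.0749 0.0982 -0.1111; 0.0982 0.5905 -0.0842; -0.1111 -0.0842 0.7651]  K=[0.5922 -0.0872 0.0216; 0.0201 0.7914 0.0720; -0.1386 0.0390 0.5734]  nu=[5.9666, 5.4005, -0.4673]  x^+=[0.9410, 0.3425, -0.5891]  P^+=[0.2365 -0.0192 -0.0412; -0.0192 0.1048 0.0511; -0.0412 0.0511 0.1985]
step 3: x^-=[1.1399, 0.4514, -0.8197]  P^-=[0.5373 -0.0065 -0.1460; -0.0065 0.4551 0.0427; -0.1460 0.0427 0.4582]  S=[1.0036 0.0951 -0.1150; 0.0951 0.5746 -0.0832; -0.1150 -0.0832 0.7400]  K=[0.5635 -0.0825 0.0129; 0.0207 0.7846 0.0676; -0.1393 0.0343 0.5584]  nu=[1.9460, -3.0430, 1.0932]  x^+=[2.5017, -1.8218, -0.5846]  P^+=[0.2248 -0.0188 -0.0416; -0.0188 0.1036 0.0494; -0.0416 0.0494 0.1935]
step 4: x^-=[3.2034, -1.6120, -0.8205]  P^-=[0.5212 -0.0073 -0.1435; -0.0073 0.4536 0.0409; -0.1435 0.0409 0.4530]  S=[0.9865 0.0942 -0.1151; 0.0942 0.5737 -0.0841; -0.1151 -0.0841 0.7356]  K=[0.5562 -0.0821 0.0114; 0.0209 0.7838 0.0665; -0.1390 0.0330 0.5555]  nu=[-0.0436, 3.0422, 0.6544]  x^+=[2.9368, 0.8152, -0.3506]  P^+=[0.2219 -0.0187 -0.0416; -0.0187 0.1034 0.0490; -0.0416 0.0490 0.1925]
step 5: x^-=[3.3919, 1.1897, -0.9652]  P^-=[0.5171 -0.0076 -0.1426; -0.0076 0.4533 0.0405; -0.1426 0.0405 0.4518]  S=[0.9821 0.0939 -0.1148; 0.0939 0.5736 -0.0843; -0.1148 -0.0843 0.7347]  K=[0.5544 -0.0821 0.0111; 0.0209 0.7837 0.0663; -0.1388 0.0327 0.5549]  nu=[-6.0288, -4.1513, 2.0693]  x^+=[0.4134, -2.0527, 0.8842]  P^+=[0.2212 -0.0187 -0.0415; -0.0187 0.1034 0.0489; -0.0415 0.0489 0.1923]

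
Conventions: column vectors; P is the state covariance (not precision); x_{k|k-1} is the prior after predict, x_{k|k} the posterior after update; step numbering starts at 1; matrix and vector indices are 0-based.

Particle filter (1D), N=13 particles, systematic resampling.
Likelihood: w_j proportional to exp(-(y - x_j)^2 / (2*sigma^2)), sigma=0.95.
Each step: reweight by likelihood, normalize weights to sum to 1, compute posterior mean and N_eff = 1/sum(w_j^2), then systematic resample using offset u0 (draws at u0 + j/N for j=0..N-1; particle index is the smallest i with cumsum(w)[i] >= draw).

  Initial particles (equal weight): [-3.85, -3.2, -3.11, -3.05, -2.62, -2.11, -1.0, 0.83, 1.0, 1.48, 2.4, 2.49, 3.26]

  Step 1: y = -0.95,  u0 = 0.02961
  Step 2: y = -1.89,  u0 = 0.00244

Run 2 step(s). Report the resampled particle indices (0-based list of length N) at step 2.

step 1: w=[0.0042, 0.0268, 0.0334, 0.0385, 0.0946, 0.2105, 0.4429, 0.0767, 0.0540, 0.0168, 0.0009, 0.0006, 0.0000]  mean=-1.3122  Neff=3.8192  idx=[1, 4, 4, 5, 5, 6, 6, 6, 6, 6, 6, 7, 8]
step 2: w=[0.0501, 0.0965, 0.0965, 0.1261, 0.1261, 0.0836, 0.0836, 0.0836, 0.0836, 0.0836, 0.0836, 0.0021, 0.0013]  mean=-1.6963  Neff=10.5450  idx=[0, 1, 2, 2, 3, 4, 4, 5, 6, 7, 8, 9, 10]

resampled_idx = [0, 1, 2, 2, 3, 4, 4, 5, 6, 7, 8, 9, 10]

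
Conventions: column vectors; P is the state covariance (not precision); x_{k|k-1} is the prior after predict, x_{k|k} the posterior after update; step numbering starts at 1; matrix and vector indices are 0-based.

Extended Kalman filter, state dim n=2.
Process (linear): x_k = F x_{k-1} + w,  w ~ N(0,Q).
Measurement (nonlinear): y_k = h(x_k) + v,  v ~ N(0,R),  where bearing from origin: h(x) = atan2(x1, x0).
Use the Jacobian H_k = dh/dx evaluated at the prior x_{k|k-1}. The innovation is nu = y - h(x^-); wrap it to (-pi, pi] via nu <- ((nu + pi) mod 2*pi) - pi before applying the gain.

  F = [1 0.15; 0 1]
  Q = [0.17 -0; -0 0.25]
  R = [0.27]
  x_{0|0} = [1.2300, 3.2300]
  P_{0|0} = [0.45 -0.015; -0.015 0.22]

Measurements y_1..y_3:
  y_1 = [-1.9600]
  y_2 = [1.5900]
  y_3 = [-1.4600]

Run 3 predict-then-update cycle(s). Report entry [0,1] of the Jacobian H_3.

step 1: x^-=[1.7145, 3.2300]  P^-=[0.6205 0.0180; 0.0180 0.4700]  H_jac=[-0.2415 0.1282]  S=[0.3128]  K=[-0.4717; 0.1787]  nu=[-3.0428]  x^+=[3.1498, 2.6861]  P^+=[0.5508 0.0444; 0.0444 0.4600]
step 2: x^-=[3.5528, 2.6861]  P^-=[0.7445 0.1134; 0.1134 0.7100]  H_jac=[-0.1354 0.1791]  S=[0.3009]  K=[-0.2675; 0.3715]  nu=[0.9426]  x^+=[3.3006, 3.0364]  P^+=[0.7230 0.1433; 0.1433 0.6685]
step 3: x^-=[3.7560, 3.0364]  P^-=[0.9510 0.2436; 0.2436 0.9185]  H_jac=[-0.1302 0.1610]  S=[0.2997]  K=[-0.2822; 0.3876]  nu=[-2.1398]  x^+=[4.3598, 2.2068]  P^+=[0.9271 0.2763; 0.2763 0.8734]

H_jac[0,1] = 0.1610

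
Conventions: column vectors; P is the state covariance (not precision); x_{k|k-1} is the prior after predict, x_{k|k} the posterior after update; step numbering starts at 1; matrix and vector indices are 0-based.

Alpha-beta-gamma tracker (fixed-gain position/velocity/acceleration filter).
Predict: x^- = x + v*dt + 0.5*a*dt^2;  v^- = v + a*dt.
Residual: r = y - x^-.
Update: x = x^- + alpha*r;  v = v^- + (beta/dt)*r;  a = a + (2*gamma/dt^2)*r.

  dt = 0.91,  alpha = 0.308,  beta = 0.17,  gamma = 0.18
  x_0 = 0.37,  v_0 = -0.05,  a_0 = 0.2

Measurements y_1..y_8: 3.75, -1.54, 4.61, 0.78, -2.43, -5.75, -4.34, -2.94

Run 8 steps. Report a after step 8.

step 1: x_pred=0.4073  r=3.3427  x^+=1.4369  v^+=0.7565  a^+=1.6532
step 2: x_pred=2.8097  r=-4.3497  x^+=1.4700  v^+=1.4483  a^+=-0.2378
step 3: x_pred=2.6895  r=1.9205  x^+=3.2810  v^+=1.5906  a^+=0.5971
step 4: x_pred=4.9757  r=-4.1957  x^+=3.6834  v^+=1.3502  a^+=-1.2269
step 5: x_pred=4.4041  r=-6.8341  x^+=2.2992  v^+=-1.0430  a^+=-4.1979
step 6: x_pred=-0.3880  r=-5.3620  x^+=-2.0395  v^+=-5.8647  a^+=-6.5289
step 7: x_pred=-10.0797  r=5.7397  x^+=-8.3119  v^+=-10.7338  a^+=-4.0337
step 8: x_pred=-19.7498  r=16.8098  x^+=-14.5724  v^+=-11.2642  a^+=3.2740

a_post = 3.2740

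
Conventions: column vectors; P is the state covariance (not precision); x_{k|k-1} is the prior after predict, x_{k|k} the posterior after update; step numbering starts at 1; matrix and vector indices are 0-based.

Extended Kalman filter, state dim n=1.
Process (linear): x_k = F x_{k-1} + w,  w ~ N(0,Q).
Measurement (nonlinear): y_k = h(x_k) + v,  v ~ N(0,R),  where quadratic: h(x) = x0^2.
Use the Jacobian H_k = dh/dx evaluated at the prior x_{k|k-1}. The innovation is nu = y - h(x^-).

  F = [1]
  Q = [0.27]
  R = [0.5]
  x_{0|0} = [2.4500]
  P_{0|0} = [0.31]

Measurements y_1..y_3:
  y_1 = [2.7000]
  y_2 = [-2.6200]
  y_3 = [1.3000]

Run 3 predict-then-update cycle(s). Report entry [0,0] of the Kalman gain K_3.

step 1: x^-=[2.4500]  P^-=[0.5800]  H_jac=[4.9000]  S=[14.4258]  K=[0.1970]  nu=[-3.3025]  x^+=[1.7994]  P^+=[0.0201]
step 2: x^-=[1.7994]  P^-=[0.2901]  H_jac=[3.5988]  S=[4.2571]  K=[0.2452]  nu=[-5.8578]  x^+=[0.3628]  P^+=[0.0341]
step 3: x^-=[0.3628]  P^-=[0.3041]  H_jac=[0.7257]  S=[0.6601]  K=[0.3343]  nu=[1.1683]  x^+=[0.7534]  P^+=[0.2303]

K[0,0] = 0.3343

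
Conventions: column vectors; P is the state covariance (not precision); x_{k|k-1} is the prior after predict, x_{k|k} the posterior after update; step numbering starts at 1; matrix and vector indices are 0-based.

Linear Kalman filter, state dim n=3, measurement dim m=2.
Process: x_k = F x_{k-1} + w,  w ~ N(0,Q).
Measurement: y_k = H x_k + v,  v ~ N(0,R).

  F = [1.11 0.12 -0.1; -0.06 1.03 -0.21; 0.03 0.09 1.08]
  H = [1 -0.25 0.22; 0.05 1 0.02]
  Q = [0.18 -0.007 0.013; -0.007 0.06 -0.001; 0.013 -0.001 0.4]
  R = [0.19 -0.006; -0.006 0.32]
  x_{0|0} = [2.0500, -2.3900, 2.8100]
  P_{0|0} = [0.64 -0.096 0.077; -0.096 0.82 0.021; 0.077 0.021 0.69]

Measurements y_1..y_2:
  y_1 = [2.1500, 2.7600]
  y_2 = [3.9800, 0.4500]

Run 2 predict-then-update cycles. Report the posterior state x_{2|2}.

x_post = [2.8285, 0.3525, 3.4455]

step 1: x^-=[1.7077, -3.1748, 2.8812]  P^-=[0.9441 -0.0630 0.0533; -0.0630 0.9674 -0.0676; 0.0533 -0.0676 1.2206]  S=[1.3160 -0.2704; -0.2704 1.2813]  K=[0.7692 0.1508; -0.0926 0.7319; 0.2623 0.0237]  nu=[-0.9853, 5.7918]  x^+=[1.8233, 1.1556, 2.7602]  P^+=[0.1989 0.0377 -0.2011; 0.0377 0.2330 -0.0066; -0.2011 -0.0066 1.1327]
step 2: x^-=[1.8865, 0.5012, 3.1397]  P^-=[0.4947 0.1217 -0.3376; 0.1217 0.3510 -0.2286; -0.3376 -0.2286 1.7091]  S=[0.6050 -0.0009; -0.0009 0.6753]  K=[0.6448 0.2077; -0.0262 0.5220; 0.1574 -0.3127]  nu=[1.5281, -0.2084]  x^+=[2.8285, 0.3525, 3.4455]  P^+=[0.2142 0.0590 -0.3553; 0.0590 0.1666 -0.1158; -0.3553 -0.1158 1.6280]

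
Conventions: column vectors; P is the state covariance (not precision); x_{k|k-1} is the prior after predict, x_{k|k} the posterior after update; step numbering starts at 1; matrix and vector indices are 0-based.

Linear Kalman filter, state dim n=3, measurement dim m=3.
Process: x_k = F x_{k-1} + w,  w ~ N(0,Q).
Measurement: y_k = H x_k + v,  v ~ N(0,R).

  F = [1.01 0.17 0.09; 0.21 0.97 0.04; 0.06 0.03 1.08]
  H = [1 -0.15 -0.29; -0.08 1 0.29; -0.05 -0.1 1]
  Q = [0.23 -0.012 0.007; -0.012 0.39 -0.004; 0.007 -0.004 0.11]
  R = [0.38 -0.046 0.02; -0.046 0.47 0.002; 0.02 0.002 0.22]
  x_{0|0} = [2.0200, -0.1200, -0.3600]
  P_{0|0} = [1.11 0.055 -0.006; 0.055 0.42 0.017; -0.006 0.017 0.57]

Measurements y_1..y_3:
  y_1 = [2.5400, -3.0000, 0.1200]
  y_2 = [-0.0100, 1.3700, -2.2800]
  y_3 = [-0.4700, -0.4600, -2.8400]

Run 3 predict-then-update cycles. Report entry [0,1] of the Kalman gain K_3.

step 1: x^-=[1.9874, 0.2934, -0.2712]  P^-=[1.3974 0.3518 0.1306; 0.3518 0.8587 0.0668; 0.1306 0.0668 0.7797]  S=[1.6868 0.0225 -0.1712; 0.0225 1.3796 0.1856; -0.1712 0.1856 0.9889]  K=[0.7856 0.1712 0.1297; 0.0982 0.6331 -0.1389; 0.0130 0.1026 0.7581]  nu=[0.5180, -3.0558, 0.5199]  x^+=[1.9387, -1.6627, -0.1837]  P^+=[0.3200 0.0511 0.0657; 0.0511 0.2955 0.0048; 0.0657 0.0048 0.1710]
step 2: x^-=[1.6589, -1.2130, -0.1319]  P^-=[0.5960 0.1615 0.1195; 0.1615 0.7047 0.0394; 0.1195 0.0394 0.3199]  S=[0.9044 -0.0386 0.0095; -0.0386 1.1969 0.0469; 0.0095 0.0469 0.5302]  K=[0.5986 0.1388 0.1157; 0.0758 0.5950 -0.1278; 0.0204 0.0805 0.5772]  nu=[-1.8891, 2.7540, -2.1864]  x^+=[0.6574, 0.5618, -1.2107]  P^+=[0.2454 0.0419 0.0542; 0.0419 0.2779 0.0045; 0.0542 0.0045 0.1307]
step 3: x^-=[0.6505, 0.6346, -1.2512]  P^-=[0.5137 0.1325 0.0979; 0.1325 0.6809 0.0326; 0.0979 0.0326 0.2710]  S=[0.8382 -0.0582 0.0090; -0.0582 1.1701 0.0314; 0.0090 0.0314 0.4841]  K=[0.5631 0.1276 0.1030; 0.0671 0.5876 -0.1263; 0.0166 0.0747 0.5378]  nu=[-1.3882, -0.6797, -1.4928]  x^+=[-0.3716, 0.3307, -2.1279]  P^+=[0.2303 0.0383 0.0495; 0.0383 0.2747 0.0041; 0.0495 0.0041 0.1217]

K[0,1] = 0.1276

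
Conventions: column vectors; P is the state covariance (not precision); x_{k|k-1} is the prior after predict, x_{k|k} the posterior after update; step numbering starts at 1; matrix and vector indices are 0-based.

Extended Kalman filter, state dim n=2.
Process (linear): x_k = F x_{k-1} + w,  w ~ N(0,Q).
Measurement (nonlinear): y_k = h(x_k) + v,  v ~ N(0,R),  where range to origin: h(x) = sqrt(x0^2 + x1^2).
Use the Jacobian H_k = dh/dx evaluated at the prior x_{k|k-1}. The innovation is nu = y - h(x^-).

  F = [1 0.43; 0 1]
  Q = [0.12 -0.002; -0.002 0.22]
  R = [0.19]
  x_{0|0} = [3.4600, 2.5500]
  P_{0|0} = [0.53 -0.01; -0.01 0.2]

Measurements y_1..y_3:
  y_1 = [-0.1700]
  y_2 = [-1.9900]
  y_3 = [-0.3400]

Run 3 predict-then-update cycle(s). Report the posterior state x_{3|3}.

x_post = [-0.3498, 0.0499]

step 1: x^-=[4.5565, 2.5500]  P^-=[0.6784 0.0740; 0.0740 0.4200]  H_jac=[0.8726 0.4884]  S=[0.8698]  K=[0.7221; 0.3100]  nu=[-5.3915]  x^+=[0.6632, 0.8784]  P^+=[0.2248 -0.1207; -0.1207 0.3364]
step 2: x^-=[1.0409, 0.8784]  P^-=[0.3032 0.0219; 0.0219 0.5564]  H_jac=[0.7642 0.6449]  S=[0.6201]  K=[0.3964; 0.6057]  nu=[-3.3520]  x^+=[-0.2879, -1.1518]  P^+=[0.2057 -0.1270; -0.1270 0.3289]
step 3: x^-=[-0.7832, -1.1518]  P^-=[0.2773 0.0124; 0.0124 0.5489]  H_jac=[-0.5623 -0.8269]  S=[0.6646]  K=[-0.2501; -0.6935]  nu=[-1.7329]  x^+=[-0.3498, 0.0499]  P^+=[0.2357 -0.1028; -0.1028 0.2293]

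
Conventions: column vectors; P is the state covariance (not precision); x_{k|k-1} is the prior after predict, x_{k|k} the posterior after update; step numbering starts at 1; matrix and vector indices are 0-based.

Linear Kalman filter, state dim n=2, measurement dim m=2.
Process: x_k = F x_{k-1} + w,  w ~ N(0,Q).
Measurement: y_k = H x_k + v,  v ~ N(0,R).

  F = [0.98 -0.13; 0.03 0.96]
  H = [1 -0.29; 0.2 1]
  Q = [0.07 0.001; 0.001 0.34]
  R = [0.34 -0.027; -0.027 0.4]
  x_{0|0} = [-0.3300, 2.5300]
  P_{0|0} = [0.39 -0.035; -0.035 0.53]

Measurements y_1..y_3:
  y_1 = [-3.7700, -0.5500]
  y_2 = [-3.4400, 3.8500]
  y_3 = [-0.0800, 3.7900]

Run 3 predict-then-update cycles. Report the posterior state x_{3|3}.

step 1: x^-=[-0.6523, 2.4189]  P^-=[0.4624 -0.0865; -0.0865 0.8268]  S=[0.9221 -0.2557; -0.2557 1.2107]  K=[0.5630 0.1239; -0.1788 0.6308]  nu=[-2.4162, -2.8384]  x^+=[-2.3644, 1.0604]  P^+=[0.1872 -0.0031; -0.0031 0.2578]
step 2: x^-=[-2.4550, 0.9471]  P^-=[0.2549 -0.0286; -0.0286 0.5776]  S=[0.6601 -0.1704; -0.1704 0.9763]  K=[0.4238 0.0969; -0.1527 0.5591]  nu=[-0.7104, 3.3939]  x^+=[-2.4270, 2.9529]  P^+=[0.1412 -0.0009; -0.0009 0.2279]
step 3: x^-=[-2.7624, 2.7620]  P^-=[0.2097 -0.0241; -0.0241 0.5501]  S=[0.6100 -0.1673; -0.1673 0.9489]  K=[0.3787 0.0855; -0.1508 0.5481]  nu=[3.4833, 1.5805]  x^+=[-1.3079, 3.1031]  P^+=[0.1261 -0.0012; -0.0012 0.2236]

x_post = [-1.3079, 3.1031]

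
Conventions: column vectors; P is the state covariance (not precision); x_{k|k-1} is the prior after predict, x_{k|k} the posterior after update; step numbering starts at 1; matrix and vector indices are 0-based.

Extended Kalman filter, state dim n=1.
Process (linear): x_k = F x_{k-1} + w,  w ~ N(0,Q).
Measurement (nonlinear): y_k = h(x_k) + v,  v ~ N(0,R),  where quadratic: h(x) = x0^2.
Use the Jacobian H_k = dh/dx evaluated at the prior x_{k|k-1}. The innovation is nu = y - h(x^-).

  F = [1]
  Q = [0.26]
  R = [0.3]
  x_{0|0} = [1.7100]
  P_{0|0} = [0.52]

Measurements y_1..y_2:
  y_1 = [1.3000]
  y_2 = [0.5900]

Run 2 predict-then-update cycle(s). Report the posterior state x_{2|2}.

x_post = [0.9172]

step 1: x^-=[1.7100]  P^-=[0.7800]  H_jac=[3.4200]  S=[9.4232]  K=[0.2831]  nu=[-1.6241]  x^+=[1.2502]  P^+=[0.0248]
step 2: x^-=[1.2502]  P^-=[0.2848]  H_jac=[2.5005]  S=[2.0809]  K=[0.3423]  nu=[-0.9731]  x^+=[0.9172]  P^+=[0.0411]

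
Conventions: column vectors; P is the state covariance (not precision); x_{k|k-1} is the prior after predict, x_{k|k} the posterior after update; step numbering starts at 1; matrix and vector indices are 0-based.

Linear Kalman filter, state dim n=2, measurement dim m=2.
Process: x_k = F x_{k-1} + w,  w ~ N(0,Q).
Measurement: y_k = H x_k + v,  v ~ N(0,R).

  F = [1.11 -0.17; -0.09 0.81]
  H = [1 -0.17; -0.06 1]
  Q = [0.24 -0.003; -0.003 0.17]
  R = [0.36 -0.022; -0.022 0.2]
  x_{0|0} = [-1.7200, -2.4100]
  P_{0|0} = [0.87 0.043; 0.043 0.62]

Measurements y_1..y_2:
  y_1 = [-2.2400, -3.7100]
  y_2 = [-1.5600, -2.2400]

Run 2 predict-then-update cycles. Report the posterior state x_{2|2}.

x_post = [-2.0389, -2.3997]

step 1: x^-=[-1.4995, -1.7973]  P^-=[1.3136 -0.1360; -0.1360 0.5776]  S=[1.7365 -0.3364; -0.3364 0.7986]  K=[0.7814 0.0602; 0.0079 0.7367]  nu=[-1.0460, -2.0027]  x^+=[-2.4374, -3.2810]  P^+=[0.2820 0.0118; 0.0118 0.1479]
step 2: x^-=[-2.1478, -2.4382]  P^-=[0.5873 -0.0408; -0.0408 0.2676]  S=[0.9689 -0.1439; -0.1439 0.4746]  K=[0.6173 0.0270; -0.0047 0.5675]  nu=[0.1733, 0.0694]  x^+=[-2.0389, -2.3997]  P^+=[0.2225 0.0052; 0.0052 0.1139]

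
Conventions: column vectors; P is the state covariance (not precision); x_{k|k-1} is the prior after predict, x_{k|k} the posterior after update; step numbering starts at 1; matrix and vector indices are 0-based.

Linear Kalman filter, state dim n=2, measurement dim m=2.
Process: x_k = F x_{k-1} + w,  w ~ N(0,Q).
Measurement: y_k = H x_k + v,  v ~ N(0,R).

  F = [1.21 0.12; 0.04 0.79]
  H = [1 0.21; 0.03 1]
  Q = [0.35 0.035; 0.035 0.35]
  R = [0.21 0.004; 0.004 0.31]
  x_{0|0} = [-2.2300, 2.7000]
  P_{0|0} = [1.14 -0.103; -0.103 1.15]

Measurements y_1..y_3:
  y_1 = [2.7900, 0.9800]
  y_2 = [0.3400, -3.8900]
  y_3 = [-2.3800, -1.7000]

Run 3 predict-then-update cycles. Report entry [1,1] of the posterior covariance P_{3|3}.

P_post[1,1] = 0.1840

step 1: x^-=[-2.3743, 2.0438]  P^-=[2.0057 0.1002; 0.1002 1.0630]  S=[2.3047 0.3883; 0.3883 1.3808]  K=[0.9026 -0.1376; 0.0108 0.7690]  nu=[4.7351, -0.9926]  x^+=[2.0362, 1.3317]  P^+=[0.1984 -0.0450; -0.0450 0.2398]
step 2: x^-=[2.6236, 1.1335]  P^-=[0.6309 0.0241; 0.0241 0.4971]  S=[0.8730 0.1516; 0.1516 0.8091]  K=[0.7435 -0.0861; 0.0417 0.6075]  nu=[-2.5216, -5.1022]  x^+=[1.1881, -2.0711]  P^+=[0.1618 -0.0286; -0.0286 0.1893]
step 3: x^-=[1.1891, -1.5886]  P^-=[0.5813 0.0333; 0.0333 0.4666]  S=[0.8259 0.1530; 0.1530 0.7791]  K=[0.7267 -0.0775; 0.0496 0.5904]  nu=[-3.2355, -0.1470]  x^+=[-1.1507, -1.8361]  P^+=[0.1577 -0.0259; -0.0259 0.1840]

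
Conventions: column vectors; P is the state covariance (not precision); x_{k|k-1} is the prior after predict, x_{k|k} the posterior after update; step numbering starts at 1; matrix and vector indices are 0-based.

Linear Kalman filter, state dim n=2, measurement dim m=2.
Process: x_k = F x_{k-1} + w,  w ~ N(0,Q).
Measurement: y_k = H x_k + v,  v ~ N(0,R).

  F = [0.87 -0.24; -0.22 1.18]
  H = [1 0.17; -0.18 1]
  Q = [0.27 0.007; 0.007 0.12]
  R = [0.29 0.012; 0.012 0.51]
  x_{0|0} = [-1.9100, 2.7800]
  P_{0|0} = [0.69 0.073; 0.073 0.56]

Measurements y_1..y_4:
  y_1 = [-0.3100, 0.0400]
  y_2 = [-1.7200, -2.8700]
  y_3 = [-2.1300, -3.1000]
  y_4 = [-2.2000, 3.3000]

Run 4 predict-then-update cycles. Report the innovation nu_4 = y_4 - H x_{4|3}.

step 1: x^-=[-2.3289, 3.7006]  P^-=[0.7940 -0.2049; -0.2049 0.8952]  S=[1.0403 -0.1773; -0.1773 1.5047]  K=[0.7046 -0.1481; 0.0561 0.6261]  nu=[1.3898, -4.0798]  x^+=[-0.7455, 1.2243]  P^+=[0.2076 -0.0297; -0.0297 0.3146]
step 2: x^-=[-0.9424, 1.6087]  P^-=[0.4577 -0.1539; -0.1539 0.5836]  S=[0.7122 -0.1204; -0.1204 1.1638]  K=[0.5817 -0.1429; 0.0122 0.5265]  nu=[-1.0511, -4.6483]  x^+=[-0.8898, -0.8514]  P^+=[0.1729 -0.0348; -0.0348 0.2624]
step 3: x^-=[-0.5698, -0.8089]  P^-=[0.4305 -0.1379; -0.1379 0.5118]  S=[0.6884 -0.1122; -0.1122 1.0854]  K=[0.5685 -0.1397; 0.0067 0.4951]  nu=[-1.4227, -2.3936]  x^+=[-1.0442, -2.0035]  P^+=[0.1690 -0.0340; -0.0340 0.2465]
step 4: x^-=[-0.4276, -2.1344]  P^-=[0.4263 -0.1318; -0.1318 0.4890]  S=[0.6856 -0.1094; -0.1094 1.0603]  K=[0.5670 -0.1382; 0.0062 0.4842]  nu=[-1.4095, 5.3575]  x^+=[-1.9673, 0.4510]  P^+=[0.1685 -0.0334; -0.0334 0.2410]

innov = [-1.4095, 5.3575]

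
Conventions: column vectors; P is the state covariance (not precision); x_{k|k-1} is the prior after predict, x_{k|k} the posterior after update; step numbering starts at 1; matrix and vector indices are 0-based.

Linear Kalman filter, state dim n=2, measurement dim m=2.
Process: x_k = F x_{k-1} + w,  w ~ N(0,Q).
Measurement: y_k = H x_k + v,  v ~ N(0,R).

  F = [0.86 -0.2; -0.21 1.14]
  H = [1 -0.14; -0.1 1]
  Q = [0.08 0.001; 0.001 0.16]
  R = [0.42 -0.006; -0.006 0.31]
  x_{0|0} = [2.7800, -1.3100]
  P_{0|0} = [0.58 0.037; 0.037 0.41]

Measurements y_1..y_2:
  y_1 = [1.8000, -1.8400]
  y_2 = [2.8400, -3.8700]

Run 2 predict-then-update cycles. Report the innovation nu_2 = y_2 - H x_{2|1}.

innov = [0.4276, -1.3106]

step 1: x^-=[2.6528, -2.0772]  P^-=[0.5126 -0.1594; -0.1594 0.7007]  S=[0.9910 -0.3170; -0.3170 1.0477]  K=[0.5264 -0.0418; -0.0454 0.6703]  nu=[-1.1436, 0.5025]  x^+=[2.0298, -1.6884]  P^+=[0.2222 0.0061; 0.0061 0.2087]
step 2: x^-=[2.0833, -2.3511]  P^-=[0.2506 -0.0805; -0.0805 0.4381]  S=[0.7017 -0.1740; -0.1740 0.7667]  K=[0.3593 -0.0561; -0.0612 0.5680]  nu=[0.4276, -1.3106]  x^+=[2.3104, -3.1217]  P^+=[0.1506 -0.0045; -0.0045 0.1760]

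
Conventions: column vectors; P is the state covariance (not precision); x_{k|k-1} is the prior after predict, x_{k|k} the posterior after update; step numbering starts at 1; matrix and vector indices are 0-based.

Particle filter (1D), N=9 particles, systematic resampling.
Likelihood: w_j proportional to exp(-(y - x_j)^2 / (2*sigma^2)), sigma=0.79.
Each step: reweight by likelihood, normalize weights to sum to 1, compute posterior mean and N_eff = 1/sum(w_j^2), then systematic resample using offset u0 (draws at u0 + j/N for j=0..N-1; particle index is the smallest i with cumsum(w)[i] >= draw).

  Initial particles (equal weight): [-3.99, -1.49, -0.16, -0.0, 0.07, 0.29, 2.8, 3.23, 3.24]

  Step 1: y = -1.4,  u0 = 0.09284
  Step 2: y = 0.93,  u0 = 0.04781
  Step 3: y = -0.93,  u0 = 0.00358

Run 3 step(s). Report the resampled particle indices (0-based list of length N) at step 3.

step 1: w=[0.0026, 0.5593, 0.1642, 0.1171, 0.0997, 0.0571, 0.0000, 0.0000, 0.0000]  mean=-0.8465  Neff=2.7271  idx=[1, 1, 1, 1, 1, 2, 3, 4, 5]
step 2: w=[0.0042, 0.0042, 0.0042, 0.0042, 0.0042, 0.1751, 0.2268, 0.2507, 0.3266]  mean=0.0533  Neff=3.9727  idx=[5, 5, 6, 6, 7, 7, 8, 8, 8]
step 3: w=[0.1535, 0.1535, 0.1234, 0.1234, 0.1108, 0.1108, 0.0749, 0.0749, 0.0749]  mean=0.0316  Neff=8.4077  idx=[0, 0, 1, 2, 3, 4, 5, 6, 7]

resampled_idx = [0, 0, 1, 2, 3, 4, 5, 6, 7]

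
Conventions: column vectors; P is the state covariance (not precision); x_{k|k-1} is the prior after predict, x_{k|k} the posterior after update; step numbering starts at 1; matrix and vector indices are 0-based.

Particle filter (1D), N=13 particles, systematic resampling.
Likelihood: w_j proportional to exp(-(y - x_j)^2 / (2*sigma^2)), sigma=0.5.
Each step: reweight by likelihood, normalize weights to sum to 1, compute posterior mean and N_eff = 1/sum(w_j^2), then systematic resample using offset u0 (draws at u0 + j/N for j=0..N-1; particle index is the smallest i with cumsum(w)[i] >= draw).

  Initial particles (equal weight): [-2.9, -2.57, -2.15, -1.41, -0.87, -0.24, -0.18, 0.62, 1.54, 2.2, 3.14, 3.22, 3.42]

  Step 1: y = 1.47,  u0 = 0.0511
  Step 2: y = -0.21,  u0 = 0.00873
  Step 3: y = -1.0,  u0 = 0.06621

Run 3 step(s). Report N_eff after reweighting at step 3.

N_eff = 13.0000

step 1: w=[0.0000, 0.0000, 0.0000, 0.0000, 0.0000, 0.0018, 0.0027, 0.1488, 0.6251, 0.2174, 0.0024, 0.0014, 0.0003]  mean=1.5454  Neff=2.1730  idx=[7, 7, 8, 8, 8, 8, 8, 8, 8, 8, 9, 9, 9]
step 2: w=[0.4832, 0.4832, 0.0042, 0.0042, 0.0042, 0.0042, 0.0042, 0.0042, 0.0042, 0.0042, 0.0000, 0.0000, 0.0000]  mean=0.6509  Neff=2.1408  idx=[0, 0, 0, 0, 0, 0, 0, 1, 1, 1, 1, 1, 1]
step 3: w=[0.0769, 0.0769, 0.0769, 0.0769, 0.0769, 0.0769, 0.0769, 0.0769, 0.0769, 0.0769, 0.0769, 0.0769, 0.0769]  mean=0.6200  Neff=13.0000  idx=[0, 1, 2, 3, 4, 5, 6, 7, 8, 9, 10, 11, 12]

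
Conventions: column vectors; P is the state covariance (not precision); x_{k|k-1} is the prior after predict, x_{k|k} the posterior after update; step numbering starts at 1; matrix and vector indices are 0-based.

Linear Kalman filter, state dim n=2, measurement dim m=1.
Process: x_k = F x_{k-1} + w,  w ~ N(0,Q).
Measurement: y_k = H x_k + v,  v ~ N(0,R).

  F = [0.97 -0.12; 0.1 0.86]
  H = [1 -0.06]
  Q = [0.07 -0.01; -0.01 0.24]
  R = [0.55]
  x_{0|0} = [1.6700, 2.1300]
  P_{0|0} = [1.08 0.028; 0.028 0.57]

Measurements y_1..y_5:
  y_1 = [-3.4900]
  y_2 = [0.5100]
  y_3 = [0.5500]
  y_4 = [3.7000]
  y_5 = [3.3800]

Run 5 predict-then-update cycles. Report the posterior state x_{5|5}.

x_post = [1.6608, -0.3744]

step 1: x^-=[1.3643, 1.9988]  P^-=[1.0879 0.0590; 0.0590 0.6772]  S=[1.6332]  K=[0.6639; 0.0112]  nu=[-4.7344]  x^+=[-1.7789, 1.9457]  P^+=[0.3680 0.0468; 0.0468 0.6770]
step 2: x^-=[-1.9590, 1.4954]  P^-=[0.4151 -0.0057; -0.0057 0.7524]  S=[0.9685]  K=[0.4289; -0.0525]  nu=[2.5588]  x^+=[-0.8615, 1.3610]  P^+=[0.2369 0.0161; 0.0161 0.7498]
step 3: x^-=[-0.9990, 1.0844]  P^-=[0.2999 -0.0512; -0.0512 0.7997]  S=[0.8589]  K=[0.3528; -0.1154]  nu=[1.6140]  x^+=[-0.4296, 0.8981]  P^+=[0.1930 -0.0162; -0.0162 0.7882]
step 4: x^-=[-0.5245, 0.7294]  P^-=[0.2668 -0.0859; -0.0859 0.8221]  S=[0.8300]  K=[0.3276; -0.1629]  nu=[4.2683]  x^+=[0.8738, 0.0339]  P^+=[0.1777 -0.0416; -0.0416 0.8001]
step 5: x^-=[0.8435, 0.1165]  P^-=[0.2584 -0.1096; -0.1096 0.8264]  S=[0.8245]  K=[0.3214; -0.1930]  nu=[2.5435]  x^+=[1.6608, -0.3744]  P^+=[0.1732 -0.0584; -0.0584 0.7956]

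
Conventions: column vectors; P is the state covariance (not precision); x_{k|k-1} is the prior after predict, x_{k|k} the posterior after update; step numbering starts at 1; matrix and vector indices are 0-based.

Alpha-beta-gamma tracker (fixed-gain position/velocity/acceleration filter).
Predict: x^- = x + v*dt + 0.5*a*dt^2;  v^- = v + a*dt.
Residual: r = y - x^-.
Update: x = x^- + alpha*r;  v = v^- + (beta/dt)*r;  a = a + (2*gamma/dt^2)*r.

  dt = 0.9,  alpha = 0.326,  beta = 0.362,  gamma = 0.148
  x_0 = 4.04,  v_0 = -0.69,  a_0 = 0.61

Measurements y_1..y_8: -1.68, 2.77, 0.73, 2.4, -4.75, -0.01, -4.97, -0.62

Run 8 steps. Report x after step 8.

x_post = -2.6883

step 1: x_pred=3.6661  r=-5.3460  x^+=1.9232  v^+=-2.2913  a^+=-1.3436
step 2: x_pred=-0.6831  r=3.4531  x^+=0.4426  v^+=-2.1116  a^+=-0.0817
step 3: x_pred=-1.4910  r=2.2210  x^+=-0.7669  v^+=-1.2919  a^+=0.7299
step 4: x_pred=-1.6340  r=4.0340  x^+=-0.3189  v^+=0.9876  a^+=2.2040
step 5: x_pred=1.4625  r=-6.2125  x^+=-0.5628  v^+=0.4724  a^+=-0.0662
step 6: x_pred=-0.1644  r=0.1544  x^+=-0.1141  v^+=0.4749  a^+=-0.0098
step 7: x_pred=0.3094  r=-5.2794  x^+=-1.4117  v^+=-1.6574  a^+=-1.9390
step 8: x_pred=-3.6886  r=3.0686  x^+=-2.6883  v^+=-2.1682  a^+=-0.8177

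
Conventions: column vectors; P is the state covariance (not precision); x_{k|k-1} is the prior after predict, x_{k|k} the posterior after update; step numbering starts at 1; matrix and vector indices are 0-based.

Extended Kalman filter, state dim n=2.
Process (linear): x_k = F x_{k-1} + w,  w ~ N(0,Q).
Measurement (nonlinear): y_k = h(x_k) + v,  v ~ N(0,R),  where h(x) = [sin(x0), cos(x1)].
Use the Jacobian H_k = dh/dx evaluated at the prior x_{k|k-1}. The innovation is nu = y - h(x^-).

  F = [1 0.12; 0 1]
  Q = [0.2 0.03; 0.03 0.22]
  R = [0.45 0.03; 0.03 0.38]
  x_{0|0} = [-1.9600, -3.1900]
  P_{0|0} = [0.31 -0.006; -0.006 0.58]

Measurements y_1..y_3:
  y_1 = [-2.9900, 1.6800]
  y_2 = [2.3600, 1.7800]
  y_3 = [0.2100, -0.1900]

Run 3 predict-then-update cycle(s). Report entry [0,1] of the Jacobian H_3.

step 1: x^-=[-2.3428, -3.1900]  P^-=[0.5169 0.0936; 0.0936 0.8000]  H_jac=[-0.6976 0.0000; 0.0000 -0.0484]  S=[0.7015 0.0332; 0.0332 0.3819]  K=[-0.5155 0.0329; -0.0886 -0.0937]  nu=[-2.2735, 2.6788]  x^+=[-1.0826, -3.2394]  P^+=[0.3312 0.0612; 0.0612 0.7906]
step 2: x^-=[-1.4713, -3.2394]  P^-=[0.5572 0.1861; 0.1861 1.0106]  H_jac=[0.0993 0.0000; 0.0000 -0.0977]  S=[0.4555 0.0282; 0.0282 0.3896]  K=[0.1250 -0.0557; 0.0565 -0.2574]  nu=[3.3551, 2.7752]  x^+=[-1.2065, -3.7641]  P^+=[0.5493 0.1783; 0.1783 0.9841]
step 3: x^-=[-1.6582, -3.7641]  P^-=[0.8063 0.3264; 0.3264 1.2041]  H_jac=[-0.0873 0.0000; 0.0000 -0.5830]  S=[0.4561 0.0466; 0.0466 0.7893]  K=[-0.1304 -0.2334; 0.0286 -0.8911]  nu=[1.2062, 0.6224]  x^+=[-1.9607, -4.2842]  P^+=[0.7527 0.1588; 0.1588 0.5793]

H_jac[0,1] = 0.0000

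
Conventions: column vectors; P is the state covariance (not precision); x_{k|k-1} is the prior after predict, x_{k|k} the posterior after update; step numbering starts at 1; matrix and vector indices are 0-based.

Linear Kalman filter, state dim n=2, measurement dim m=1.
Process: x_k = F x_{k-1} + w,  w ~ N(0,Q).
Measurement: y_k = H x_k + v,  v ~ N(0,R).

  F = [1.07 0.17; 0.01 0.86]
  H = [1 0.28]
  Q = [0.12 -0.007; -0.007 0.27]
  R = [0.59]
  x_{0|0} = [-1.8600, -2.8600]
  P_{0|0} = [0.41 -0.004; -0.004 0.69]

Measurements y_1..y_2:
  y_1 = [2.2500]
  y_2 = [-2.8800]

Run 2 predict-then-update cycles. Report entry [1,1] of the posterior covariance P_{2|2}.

step 1: x^-=[-2.4764, -2.4782]  P^-=[0.6079 0.0946; 0.0946 0.7803]  S=[1.3120]  K=[0.4835; 0.2386]  nu=[5.4203]  x^+=[0.1443, -1.1849]  P^+=[0.3012 -0.0568; -0.0568 0.7056]
step 2: x^-=[-0.0470, -1.0176]  P^-=[0.4645 0.0470; 0.0470 0.7909]  S=[1.1429]  K=[0.4180; 0.2349]  nu=[-2.5481]  x^+=[-1.1120, -1.6161]  P^+=[0.2649 -0.0652; -0.0652 0.7278]

P_post[1,1] = 0.7278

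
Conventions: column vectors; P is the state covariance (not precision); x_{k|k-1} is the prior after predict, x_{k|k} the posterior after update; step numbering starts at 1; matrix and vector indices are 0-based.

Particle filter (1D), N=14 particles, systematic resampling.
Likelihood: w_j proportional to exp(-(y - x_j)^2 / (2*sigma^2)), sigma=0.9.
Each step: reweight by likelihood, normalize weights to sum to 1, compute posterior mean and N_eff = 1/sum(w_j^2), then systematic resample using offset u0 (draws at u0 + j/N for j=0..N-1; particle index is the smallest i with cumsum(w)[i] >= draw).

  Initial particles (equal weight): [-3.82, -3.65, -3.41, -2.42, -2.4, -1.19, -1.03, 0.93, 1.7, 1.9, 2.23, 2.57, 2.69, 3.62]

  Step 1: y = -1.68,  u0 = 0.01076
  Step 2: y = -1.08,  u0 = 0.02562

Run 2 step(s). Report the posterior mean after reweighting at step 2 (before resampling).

step 1: w=[0.0174, 0.0268, 0.0464, 0.2100, 0.2138, 0.2539, 0.2269, 0.0044, 0.0003, 0.0001, 0.0000, 0.0000, 0.0000, 0.0000]  mean=-1.8751  Neff=4.7863  idx=[0, 2, 3, 3, 3, 4, 4, 4, 5, 5, 5, 6, 6, 6]
step 2: w=[0.0012, 0.0044, 0.0411, 0.0411, 0.0411, 0.0425, 0.0425, 0.0425, 0.1236, 0.1236, 0.1236, 0.1243, 0.1243, 0.1243]  mean=-1.4490  Neff=9.7385  idx=[2, 4, 5, 7, 8, 9, 9, 10, 10, 11, 11, 12, 13, 13]

post_mean = -1.4490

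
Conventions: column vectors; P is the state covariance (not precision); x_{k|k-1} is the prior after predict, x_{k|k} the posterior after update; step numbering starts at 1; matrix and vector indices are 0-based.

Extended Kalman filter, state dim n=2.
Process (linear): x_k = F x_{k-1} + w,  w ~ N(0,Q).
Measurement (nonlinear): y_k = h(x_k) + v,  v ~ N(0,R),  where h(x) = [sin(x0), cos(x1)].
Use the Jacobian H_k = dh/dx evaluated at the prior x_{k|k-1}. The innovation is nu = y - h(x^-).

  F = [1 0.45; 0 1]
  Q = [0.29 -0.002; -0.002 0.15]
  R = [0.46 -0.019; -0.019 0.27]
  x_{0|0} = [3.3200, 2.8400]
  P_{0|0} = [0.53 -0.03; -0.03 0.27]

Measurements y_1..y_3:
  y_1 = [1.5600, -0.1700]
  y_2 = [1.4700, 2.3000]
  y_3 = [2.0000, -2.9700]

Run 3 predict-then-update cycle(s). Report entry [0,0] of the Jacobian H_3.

H_jac[0,0] = 0.9983

step 1: x^-=[4.5980, 2.8400]  P^-=[0.8477 0.0895; 0.0895 0.4200]  H_jac=[-0.1141 0.0000; 0.0000 -0.2970]  S=[0.4710 -0.0160; -0.0160 0.3071]  K=[-0.2087 -0.0974; -0.0355 -0.4081]  nu=[2.5535, 0.7849]  x^+=[3.9886, 2.4290]  P^+=[0.8249 0.0752; 0.0752 0.3687]
step 2: x^-=[5.0816, 2.4290]  P^-=[1.2572 0.2391; 0.2391 0.5187]  H_jac=[0.3609 0.0000; 0.0000 -0.6538]  S=[0.6238 -0.0754; -0.0754 0.4917]  K=[0.7020 -0.2103; 0.0560 -0.6811]  nu=[2.4026, 3.0566]  x^+=[6.1256, 0.4816]  P^+=[0.9058 0.1072; 0.1072 0.2829]
step 3: x^-=[6.3423, 0.4816]  P^-=[1.3496 0.2325; 0.2325 0.4329]  H_jac=[0.9983 0.0000; 0.0000 -0.4632]  S=[1.8049 -0.1265; -0.1265 0.3629]  K=[0.7438 -0.0375; 0.0921 -0.5205]  nu=[1.9409, -3.8562]  x^+=[7.9305, 2.6675]  P^+=[0.3435 0.0524; 0.0524 0.3071]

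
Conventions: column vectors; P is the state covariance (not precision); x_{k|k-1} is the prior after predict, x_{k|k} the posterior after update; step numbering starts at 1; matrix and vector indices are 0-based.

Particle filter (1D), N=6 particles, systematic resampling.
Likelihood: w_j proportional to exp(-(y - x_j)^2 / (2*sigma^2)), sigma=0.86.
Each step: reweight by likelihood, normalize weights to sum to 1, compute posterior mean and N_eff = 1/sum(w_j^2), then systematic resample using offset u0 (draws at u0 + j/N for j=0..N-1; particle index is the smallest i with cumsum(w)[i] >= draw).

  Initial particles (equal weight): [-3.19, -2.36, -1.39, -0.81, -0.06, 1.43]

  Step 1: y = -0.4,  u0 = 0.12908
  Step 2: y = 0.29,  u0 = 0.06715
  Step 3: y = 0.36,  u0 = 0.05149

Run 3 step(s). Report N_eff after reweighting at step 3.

N_eff = 5.3074

step 1: w=[0.0021, 0.0296, 0.2049, 0.3547, 0.3675, 0.0413]  mean=-0.6115  Neff=3.2743  idx=[2, 3, 3, 4, 4, 5]
step 2: w=[0.0451, 0.1342, 0.1342, 0.2800, 0.2800, 0.1264]  mean=-0.1331  Neff=4.7425  idx=[1, 2, 3, 3, 4, 5]
step 3: w=[0.1012, 0.1012, 0.2266, 0.2266, 0.2266, 0.1177]  mean=-0.0364  Neff=5.3074  idx=[0, 2, 2, 3, 4, 5]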